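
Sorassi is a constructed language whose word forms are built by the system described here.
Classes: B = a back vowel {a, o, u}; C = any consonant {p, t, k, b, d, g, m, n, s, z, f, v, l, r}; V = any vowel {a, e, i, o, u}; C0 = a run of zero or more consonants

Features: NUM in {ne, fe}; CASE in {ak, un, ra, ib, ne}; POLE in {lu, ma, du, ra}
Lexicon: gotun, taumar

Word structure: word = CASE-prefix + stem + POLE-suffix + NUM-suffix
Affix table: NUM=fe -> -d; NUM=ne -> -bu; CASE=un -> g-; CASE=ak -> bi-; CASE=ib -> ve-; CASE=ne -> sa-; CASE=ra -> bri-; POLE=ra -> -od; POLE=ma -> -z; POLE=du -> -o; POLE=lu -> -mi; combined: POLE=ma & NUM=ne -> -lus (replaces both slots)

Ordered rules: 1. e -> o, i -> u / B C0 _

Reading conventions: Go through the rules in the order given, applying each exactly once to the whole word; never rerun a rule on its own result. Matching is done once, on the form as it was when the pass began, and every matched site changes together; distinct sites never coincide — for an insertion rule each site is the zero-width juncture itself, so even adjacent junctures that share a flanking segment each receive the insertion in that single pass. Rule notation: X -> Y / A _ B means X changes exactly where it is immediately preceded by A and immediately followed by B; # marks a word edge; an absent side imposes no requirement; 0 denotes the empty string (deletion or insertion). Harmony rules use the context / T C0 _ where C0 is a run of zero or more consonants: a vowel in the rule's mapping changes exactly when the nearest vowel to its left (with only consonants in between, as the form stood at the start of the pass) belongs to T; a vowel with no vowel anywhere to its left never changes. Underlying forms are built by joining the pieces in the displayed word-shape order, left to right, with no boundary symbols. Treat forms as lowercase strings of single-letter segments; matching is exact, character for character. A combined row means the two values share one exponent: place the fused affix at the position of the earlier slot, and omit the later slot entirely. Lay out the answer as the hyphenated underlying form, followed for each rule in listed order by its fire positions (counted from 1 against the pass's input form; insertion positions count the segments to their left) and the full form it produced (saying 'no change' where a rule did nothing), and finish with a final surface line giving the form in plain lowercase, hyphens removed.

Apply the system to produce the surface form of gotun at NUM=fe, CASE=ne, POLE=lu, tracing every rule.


underlying: sa-gotun-mi-d
1. e -> o, i -> u / B C0 _: fires at position(s) 9: sagotunmud
surface: sagotunmud


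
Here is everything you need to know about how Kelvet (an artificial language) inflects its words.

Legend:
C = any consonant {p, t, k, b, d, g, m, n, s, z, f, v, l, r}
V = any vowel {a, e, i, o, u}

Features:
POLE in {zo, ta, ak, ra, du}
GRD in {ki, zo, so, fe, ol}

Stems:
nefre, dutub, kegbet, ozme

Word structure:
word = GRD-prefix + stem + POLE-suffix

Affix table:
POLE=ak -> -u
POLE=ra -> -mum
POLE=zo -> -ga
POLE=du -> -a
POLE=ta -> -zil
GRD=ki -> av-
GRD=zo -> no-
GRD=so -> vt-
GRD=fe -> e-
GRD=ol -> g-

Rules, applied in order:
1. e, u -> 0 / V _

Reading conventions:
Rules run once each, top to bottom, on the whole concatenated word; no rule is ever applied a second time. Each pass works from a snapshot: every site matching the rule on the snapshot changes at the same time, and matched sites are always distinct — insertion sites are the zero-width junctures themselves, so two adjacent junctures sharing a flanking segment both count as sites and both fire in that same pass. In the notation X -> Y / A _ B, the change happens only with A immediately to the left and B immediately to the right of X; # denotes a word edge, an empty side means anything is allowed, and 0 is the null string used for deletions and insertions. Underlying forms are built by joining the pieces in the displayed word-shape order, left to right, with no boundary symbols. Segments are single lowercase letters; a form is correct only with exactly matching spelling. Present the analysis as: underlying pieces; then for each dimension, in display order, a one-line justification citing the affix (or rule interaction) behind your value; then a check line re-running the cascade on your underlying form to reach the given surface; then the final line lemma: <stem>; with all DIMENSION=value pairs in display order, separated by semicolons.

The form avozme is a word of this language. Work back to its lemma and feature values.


underlying: av-ozme-u
POLE=ak - signalled by the affix -u
GRD=ki - signalled by the affix av-
check: avozmeu -> avozme
lemma: ozme; POLE=ak; GRD=ki


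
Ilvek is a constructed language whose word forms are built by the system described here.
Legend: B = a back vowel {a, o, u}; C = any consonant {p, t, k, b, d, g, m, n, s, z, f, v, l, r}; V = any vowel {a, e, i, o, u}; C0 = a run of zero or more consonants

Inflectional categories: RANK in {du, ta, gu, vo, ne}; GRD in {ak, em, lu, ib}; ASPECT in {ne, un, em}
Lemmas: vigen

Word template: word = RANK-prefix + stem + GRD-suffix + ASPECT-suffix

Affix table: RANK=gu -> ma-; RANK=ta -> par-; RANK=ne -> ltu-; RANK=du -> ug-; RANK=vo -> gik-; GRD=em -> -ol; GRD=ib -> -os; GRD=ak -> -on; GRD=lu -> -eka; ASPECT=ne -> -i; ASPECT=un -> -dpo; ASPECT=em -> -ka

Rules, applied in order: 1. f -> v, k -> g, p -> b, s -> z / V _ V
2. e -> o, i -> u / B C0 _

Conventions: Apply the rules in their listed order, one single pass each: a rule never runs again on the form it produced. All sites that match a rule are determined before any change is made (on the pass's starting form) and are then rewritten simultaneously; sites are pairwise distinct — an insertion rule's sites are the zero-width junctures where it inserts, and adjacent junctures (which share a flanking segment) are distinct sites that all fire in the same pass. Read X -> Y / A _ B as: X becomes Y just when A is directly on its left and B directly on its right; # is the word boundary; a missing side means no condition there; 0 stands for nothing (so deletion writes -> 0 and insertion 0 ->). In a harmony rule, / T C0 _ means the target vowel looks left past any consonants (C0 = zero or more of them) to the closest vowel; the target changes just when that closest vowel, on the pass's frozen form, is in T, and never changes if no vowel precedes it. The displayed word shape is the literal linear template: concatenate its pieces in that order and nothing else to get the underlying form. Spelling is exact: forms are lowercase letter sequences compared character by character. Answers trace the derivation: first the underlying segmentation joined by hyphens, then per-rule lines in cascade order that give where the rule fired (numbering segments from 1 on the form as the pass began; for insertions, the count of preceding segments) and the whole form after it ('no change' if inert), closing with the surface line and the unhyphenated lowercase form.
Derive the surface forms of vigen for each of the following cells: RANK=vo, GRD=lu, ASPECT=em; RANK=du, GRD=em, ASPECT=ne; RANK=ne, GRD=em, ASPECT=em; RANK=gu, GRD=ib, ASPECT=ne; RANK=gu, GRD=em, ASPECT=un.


cell RANK=vo, GRD=lu, ASPECT=em:
underlying: gik-vigen-eka-ka
1. f -> v, k -> g, p -> b, s -> z / V _ V: fires at position(s) 10, 12: gikvigenegaga
2. e -> o, i -> u / B C0 _: no change
surface: gikvigenegaga

cell RANK=du, GRD=em, ASPECT=ne:
underlying: ug-vigen-ol-i
1. f -> v, k -> g, p -> b, s -> z / V _ V: no change
2. e -> o, i -> u / B C0 _: fires at position(s) 4, 10: ugvugenolu
surface: ugvugenolu

cell RANK=ne, GRD=em, ASPECT=em:
underlying: ltu-vigen-ol-ka
1. f -> v, k -> g, p -> b, s -> z / V _ V: no change
2. e -> o, i -> u / B C0 _: fires at position(s) 5: ltuvugenolka
surface: ltuvugenolka

cell RANK=gu, GRD=ib, ASPECT=ne:
underlying: ma-vigen-os-i
1. f -> v, k -> g, p -> b, s -> z / V _ V: fires at position(s) 9: mavigenozi
2. e -> o, i -> u / B C0 _: fires at position(s) 4, 10: mavugenozu
surface: mavugenozu

cell RANK=gu, GRD=em, ASPECT=un:
underlying: ma-vigen-ol-dpo
1. f -> v, k -> g, p -> b, s -> z / V _ V: no change
2. e -> o, i -> u / B C0 _: fires at position(s) 4: mavugenoldpo
surface: mavugenoldpo


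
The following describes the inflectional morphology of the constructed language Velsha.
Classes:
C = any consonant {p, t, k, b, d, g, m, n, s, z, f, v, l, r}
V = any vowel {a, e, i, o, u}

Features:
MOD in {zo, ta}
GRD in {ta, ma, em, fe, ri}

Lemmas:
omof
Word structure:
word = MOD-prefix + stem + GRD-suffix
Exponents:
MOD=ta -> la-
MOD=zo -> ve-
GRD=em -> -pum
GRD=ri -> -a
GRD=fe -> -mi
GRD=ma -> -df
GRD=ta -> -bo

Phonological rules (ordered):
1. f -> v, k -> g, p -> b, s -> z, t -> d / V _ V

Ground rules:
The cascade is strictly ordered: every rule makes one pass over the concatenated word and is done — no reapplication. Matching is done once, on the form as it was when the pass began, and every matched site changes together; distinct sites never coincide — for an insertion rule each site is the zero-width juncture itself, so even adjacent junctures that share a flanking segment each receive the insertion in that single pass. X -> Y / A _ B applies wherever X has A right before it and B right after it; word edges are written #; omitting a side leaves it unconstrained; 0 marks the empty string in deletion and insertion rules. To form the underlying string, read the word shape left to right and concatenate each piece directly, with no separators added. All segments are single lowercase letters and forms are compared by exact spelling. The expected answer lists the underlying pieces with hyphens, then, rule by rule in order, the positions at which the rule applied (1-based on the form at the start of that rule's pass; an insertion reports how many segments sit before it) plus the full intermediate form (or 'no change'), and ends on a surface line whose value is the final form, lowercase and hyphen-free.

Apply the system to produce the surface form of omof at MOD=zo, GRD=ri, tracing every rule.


underlying: ve-omof-a
1. f -> v, k -> g, p -> b, s -> z, t -> d / V _ V: fires at position(s) 6: veomova
surface: veomova


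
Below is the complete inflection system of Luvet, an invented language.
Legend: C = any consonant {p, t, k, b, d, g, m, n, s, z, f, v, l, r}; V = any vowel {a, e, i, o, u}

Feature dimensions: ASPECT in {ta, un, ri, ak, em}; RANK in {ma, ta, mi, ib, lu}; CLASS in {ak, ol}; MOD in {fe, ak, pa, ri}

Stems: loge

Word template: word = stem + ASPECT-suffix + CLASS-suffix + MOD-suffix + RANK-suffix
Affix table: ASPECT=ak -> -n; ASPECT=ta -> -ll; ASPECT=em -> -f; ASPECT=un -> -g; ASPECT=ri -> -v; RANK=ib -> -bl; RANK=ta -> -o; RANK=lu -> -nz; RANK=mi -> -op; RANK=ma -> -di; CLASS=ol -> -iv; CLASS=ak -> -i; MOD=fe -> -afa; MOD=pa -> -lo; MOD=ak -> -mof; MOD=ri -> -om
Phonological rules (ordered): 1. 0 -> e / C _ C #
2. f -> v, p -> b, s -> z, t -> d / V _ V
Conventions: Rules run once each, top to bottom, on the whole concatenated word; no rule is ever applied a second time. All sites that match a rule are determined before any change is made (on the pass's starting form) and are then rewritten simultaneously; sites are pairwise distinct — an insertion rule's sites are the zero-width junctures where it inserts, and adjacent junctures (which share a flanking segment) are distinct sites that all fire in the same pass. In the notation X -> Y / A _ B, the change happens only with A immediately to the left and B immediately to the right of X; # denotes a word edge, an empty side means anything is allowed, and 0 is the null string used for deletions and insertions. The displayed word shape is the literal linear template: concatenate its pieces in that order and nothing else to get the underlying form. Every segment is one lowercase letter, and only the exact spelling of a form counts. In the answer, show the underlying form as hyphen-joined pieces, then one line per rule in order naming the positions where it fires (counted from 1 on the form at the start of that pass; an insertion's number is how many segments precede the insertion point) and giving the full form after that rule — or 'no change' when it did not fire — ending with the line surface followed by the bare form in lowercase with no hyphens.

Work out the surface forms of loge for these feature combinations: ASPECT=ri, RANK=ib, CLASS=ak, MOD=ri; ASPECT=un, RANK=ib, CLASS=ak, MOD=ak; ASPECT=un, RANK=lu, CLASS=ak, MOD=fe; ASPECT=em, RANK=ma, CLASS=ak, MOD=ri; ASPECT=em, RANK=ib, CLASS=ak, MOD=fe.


cell ASPECT=ri, RANK=ib, CLASS=ak, MOD=ri:
underlying: loge-v-i-om-bl
1. 0 -> e / C _ C #: inserts after position(s) 9: logeviombel
2. f -> v, p -> b, s -> z, t -> d / V _ V: no change
surface: logeviombel

cell ASPECT=un, RANK=ib, CLASS=ak, MOD=ak:
underlying: loge-g-i-mof-bl
1. 0 -> e / C _ C #: inserts after position(s) 10: logegimofbel
2. f -> v, p -> b, s -> z, t -> d / V _ V: no change
surface: logegimofbel

cell ASPECT=un, RANK=lu, CLASS=ak, MOD=fe:
underlying: loge-g-i-afa-nz
1. 0 -> e / C _ C #: inserts after position(s) 10: logegiafanez
2. f -> v, p -> b, s -> z, t -> d / V _ V: fires at position(s) 8: logegiavanez
surface: logegiavanez

cell ASPECT=em, RANK=ma, CLASS=ak, MOD=ri:
underlying: loge-f-i-om-di
1. 0 -> e / C _ C #: no change
2. f -> v, p -> b, s -> z, t -> d / V _ V: fires at position(s) 5: logeviomdi
surface: logeviomdi

cell ASPECT=em, RANK=ib, CLASS=ak, MOD=fe:
underlying: loge-f-i-afa-bl
1. 0 -> e / C _ C #: inserts after position(s) 10: logefiafabel
2. f -> v, p -> b, s -> z, t -> d / V _ V: fires at position(s) 5, 8: logeviavabel
surface: logeviavabel


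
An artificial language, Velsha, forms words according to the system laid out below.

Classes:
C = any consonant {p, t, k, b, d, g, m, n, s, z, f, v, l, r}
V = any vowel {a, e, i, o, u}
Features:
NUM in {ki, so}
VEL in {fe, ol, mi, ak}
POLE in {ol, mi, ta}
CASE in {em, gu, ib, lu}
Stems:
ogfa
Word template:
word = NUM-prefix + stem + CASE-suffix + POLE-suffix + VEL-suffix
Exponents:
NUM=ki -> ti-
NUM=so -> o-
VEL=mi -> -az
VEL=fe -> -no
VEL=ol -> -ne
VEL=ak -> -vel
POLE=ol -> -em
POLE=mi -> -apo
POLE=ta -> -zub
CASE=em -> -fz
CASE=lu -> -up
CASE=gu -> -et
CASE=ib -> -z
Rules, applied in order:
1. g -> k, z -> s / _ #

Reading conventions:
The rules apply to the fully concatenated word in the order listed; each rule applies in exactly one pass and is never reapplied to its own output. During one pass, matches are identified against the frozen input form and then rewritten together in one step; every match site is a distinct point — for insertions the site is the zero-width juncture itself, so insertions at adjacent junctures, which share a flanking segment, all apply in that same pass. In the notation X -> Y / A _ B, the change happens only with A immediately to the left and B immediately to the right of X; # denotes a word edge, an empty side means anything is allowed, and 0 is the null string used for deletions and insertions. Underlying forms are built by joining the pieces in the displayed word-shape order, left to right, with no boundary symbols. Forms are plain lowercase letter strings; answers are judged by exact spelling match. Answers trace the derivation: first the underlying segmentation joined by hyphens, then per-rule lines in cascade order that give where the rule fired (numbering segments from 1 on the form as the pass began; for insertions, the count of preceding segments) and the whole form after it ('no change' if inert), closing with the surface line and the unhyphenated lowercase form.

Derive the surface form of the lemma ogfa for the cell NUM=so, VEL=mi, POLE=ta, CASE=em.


underlying: o-ogfa-fz-zub-az
1. g -> k, z -> s / _ #: fires at position(s) 12: oogfafzzubas
surface: oogfafzzubas


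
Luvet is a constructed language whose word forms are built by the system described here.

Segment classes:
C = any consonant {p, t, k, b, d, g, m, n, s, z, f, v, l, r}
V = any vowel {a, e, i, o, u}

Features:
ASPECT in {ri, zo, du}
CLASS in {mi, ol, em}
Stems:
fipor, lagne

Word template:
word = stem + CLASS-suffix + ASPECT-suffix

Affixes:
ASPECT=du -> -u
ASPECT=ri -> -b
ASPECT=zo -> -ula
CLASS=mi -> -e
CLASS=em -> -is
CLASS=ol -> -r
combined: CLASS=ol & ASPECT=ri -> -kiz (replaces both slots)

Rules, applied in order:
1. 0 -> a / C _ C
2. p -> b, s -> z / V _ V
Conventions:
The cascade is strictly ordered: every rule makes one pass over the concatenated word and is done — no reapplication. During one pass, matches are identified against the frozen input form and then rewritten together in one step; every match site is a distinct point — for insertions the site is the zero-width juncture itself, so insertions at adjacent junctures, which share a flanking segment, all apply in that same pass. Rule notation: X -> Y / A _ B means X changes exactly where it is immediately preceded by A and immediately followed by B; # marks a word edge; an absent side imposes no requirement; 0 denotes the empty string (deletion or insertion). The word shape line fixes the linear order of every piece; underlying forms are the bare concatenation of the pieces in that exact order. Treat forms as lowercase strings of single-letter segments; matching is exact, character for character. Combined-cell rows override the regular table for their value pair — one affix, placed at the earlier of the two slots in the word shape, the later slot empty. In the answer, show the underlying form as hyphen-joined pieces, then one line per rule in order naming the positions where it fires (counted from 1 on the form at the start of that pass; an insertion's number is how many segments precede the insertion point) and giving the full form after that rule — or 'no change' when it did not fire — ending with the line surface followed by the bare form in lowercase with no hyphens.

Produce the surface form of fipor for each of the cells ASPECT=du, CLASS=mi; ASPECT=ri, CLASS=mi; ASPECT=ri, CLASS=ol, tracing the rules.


cell ASPECT=du, CLASS=mi:
underlying: fipor-e-u
1. 0 -> a / C _ C: no change
2. p -> b, s -> z / V _ V: fires at position(s) 3: fiboreu
surface: fiboreu

cell ASPECT=ri, CLASS=mi:
underlying: fipor-e-b
1. 0 -> a / C _ C: no change
2. p -> b, s -> z / V _ V: fires at position(s) 3: fiboreb
surface: fiboreb

cell ASPECT=ri, CLASS=ol:
underlying: fipor-kiz
1. 0 -> a / C _ C: inserts after position(s) 5: fiporakiz
2. p -> b, s -> z / V _ V: fires at position(s) 3: fiborakiz
surface: fiborakiz


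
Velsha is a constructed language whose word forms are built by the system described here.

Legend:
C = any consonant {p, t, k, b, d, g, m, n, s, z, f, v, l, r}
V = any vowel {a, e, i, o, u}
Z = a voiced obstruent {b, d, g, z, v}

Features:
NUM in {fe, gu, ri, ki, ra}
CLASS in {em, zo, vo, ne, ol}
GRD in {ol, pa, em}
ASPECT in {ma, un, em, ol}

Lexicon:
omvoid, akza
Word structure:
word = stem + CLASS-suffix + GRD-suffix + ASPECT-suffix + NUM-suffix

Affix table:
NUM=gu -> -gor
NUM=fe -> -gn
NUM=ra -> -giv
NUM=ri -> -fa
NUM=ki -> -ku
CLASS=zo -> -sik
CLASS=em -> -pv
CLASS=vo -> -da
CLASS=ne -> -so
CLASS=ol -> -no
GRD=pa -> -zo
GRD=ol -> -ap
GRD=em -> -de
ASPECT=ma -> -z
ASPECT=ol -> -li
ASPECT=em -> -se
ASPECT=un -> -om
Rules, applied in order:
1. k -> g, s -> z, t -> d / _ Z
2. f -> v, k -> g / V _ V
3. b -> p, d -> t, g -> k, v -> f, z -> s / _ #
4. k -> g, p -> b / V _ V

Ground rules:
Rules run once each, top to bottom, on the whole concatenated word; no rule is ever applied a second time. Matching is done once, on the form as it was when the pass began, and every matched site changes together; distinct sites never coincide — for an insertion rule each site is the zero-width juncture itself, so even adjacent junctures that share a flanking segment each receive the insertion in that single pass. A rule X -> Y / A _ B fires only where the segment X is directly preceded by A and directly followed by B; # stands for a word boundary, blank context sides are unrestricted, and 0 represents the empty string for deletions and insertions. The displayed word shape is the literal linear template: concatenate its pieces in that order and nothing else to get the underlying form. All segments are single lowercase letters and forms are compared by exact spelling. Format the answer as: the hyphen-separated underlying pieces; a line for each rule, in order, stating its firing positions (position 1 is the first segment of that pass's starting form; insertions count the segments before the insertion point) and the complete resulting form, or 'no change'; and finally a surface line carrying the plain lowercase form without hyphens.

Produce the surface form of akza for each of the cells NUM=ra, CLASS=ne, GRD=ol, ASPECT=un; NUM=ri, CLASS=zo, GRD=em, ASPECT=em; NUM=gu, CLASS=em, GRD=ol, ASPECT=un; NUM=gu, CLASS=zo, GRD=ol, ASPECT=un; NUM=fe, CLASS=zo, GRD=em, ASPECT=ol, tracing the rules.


cell NUM=ra, CLASS=ne, GRD=ol, ASPECT=un:
underlying: akza-so-ap-om-giv
1. k -> g, s -> z, t -> d / _ Z: fires at position(s) 2: agzasoapomgiv
2. f -> v, k -> g / V _ V: no change
3. b -> p, d -> t, g -> k, v -> f, z -> s / _ #: fires at position(s) 13: agzasoapomgif
4. k -> g, p -> b / V _ V: fires at position(s) 8: agzasoabomgif
surface: agzasoabomgif

cell NUM=ri, CLASS=zo, GRD=em, ASPECT=em:
underlying: akza-sik-de-se-fa
1. k -> g, s -> z, t -> d / _ Z: fires at position(s) 2, 7: agzasigdesefa
2. f -> v, k -> g / V _ V: fires at position(s) 12: agzasigdeseva
3. b -> p, d -> t, g -> k, v -> f, z -> s / _ #: no change
4. k -> g, p -> b / V _ V: no change
surface: agzasigdeseva

cell NUM=gu, CLASS=em, GRD=ol, ASPECT=un:
underlying: akza-pv-ap-om-gor
1. k -> g, s -> z, t -> d / _ Z: fires at position(s) 2: agzapvapomgor
2. f -> v, k -> g / V _ V: no change
3. b -> p, d -> t, g -> k, v -> f, z -> s / _ #: no change
4. k -> g, p -> b / V _ V: fires at position(s) 8: agzapvabomgor
surface: agzapvabomgor

cell NUM=gu, CLASS=zo, GRD=ol, ASPECT=un:
underlying: akza-sik-ap-om-gor
1. k -> g, s -> z, t -> d / _ Z: fires at position(s) 2: agzasikapomgor
2. f -> v, k -> g / V _ V: fires at position(s) 7: agzasigapomgor
3. b -> p, d -> t, g -> k, v -> f, z -> s / _ #: no change
4. k -> g, p -> b / V _ V: fires at position(s) 9: agzasigabomgor
surface: agzasigabomgor

cell NUM=fe, CLASS=zo, GRD=em, ASPECT=ol:
underlying: akza-sik-de-li-gn
1. k -> g, s -> z, t -> d / _ Z: fires at position(s) 2, 7: agzasigdelign
2. f -> v, k -> g / V _ V: no change
3. b -> p, d -> t, g -> k, v -> f, z -> s / _ #: no change
4. k -> g, p -> b / V _ V: no change
surface: agzasigdelign


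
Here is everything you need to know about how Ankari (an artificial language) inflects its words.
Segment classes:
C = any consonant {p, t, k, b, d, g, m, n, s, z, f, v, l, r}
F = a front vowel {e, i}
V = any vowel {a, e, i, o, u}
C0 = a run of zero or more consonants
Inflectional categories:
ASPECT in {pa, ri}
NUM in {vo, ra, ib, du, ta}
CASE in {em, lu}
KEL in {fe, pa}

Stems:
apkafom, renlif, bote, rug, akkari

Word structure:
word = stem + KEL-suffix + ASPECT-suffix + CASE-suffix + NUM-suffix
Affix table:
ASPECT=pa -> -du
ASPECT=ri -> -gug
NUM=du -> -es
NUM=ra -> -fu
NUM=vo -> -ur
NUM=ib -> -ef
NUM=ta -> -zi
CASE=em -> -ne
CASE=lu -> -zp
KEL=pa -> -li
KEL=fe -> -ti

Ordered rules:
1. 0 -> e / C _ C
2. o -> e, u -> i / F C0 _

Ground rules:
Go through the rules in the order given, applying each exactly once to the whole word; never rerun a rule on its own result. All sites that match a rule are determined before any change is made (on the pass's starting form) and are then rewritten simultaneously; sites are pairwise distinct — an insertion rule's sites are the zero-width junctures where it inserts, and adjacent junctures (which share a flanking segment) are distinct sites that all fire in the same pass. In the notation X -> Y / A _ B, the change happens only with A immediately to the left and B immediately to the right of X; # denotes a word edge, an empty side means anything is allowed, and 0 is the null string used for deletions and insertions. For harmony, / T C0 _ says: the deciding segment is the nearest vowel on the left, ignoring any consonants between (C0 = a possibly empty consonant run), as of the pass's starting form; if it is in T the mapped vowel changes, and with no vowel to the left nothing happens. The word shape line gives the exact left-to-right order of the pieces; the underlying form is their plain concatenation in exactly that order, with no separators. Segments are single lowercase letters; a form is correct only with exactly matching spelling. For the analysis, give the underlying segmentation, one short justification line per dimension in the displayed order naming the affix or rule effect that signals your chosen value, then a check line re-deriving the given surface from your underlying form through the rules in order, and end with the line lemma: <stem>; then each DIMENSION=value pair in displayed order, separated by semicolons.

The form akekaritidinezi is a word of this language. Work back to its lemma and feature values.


underlying: akkari-ti-du-ne-zi
ASPECT=pa - signalled by the affix -du
NUM=ta - signalled by the affix -zi
CASE=em - signalled by the affix -ne
KEL=fe - signalled by the affix -ti
check: akkaritidunezi -> akekaritidunezi -> akekaritidinezi
lemma: akkari; ASPECT=pa; NUM=ta; CASE=em; KEL=fe


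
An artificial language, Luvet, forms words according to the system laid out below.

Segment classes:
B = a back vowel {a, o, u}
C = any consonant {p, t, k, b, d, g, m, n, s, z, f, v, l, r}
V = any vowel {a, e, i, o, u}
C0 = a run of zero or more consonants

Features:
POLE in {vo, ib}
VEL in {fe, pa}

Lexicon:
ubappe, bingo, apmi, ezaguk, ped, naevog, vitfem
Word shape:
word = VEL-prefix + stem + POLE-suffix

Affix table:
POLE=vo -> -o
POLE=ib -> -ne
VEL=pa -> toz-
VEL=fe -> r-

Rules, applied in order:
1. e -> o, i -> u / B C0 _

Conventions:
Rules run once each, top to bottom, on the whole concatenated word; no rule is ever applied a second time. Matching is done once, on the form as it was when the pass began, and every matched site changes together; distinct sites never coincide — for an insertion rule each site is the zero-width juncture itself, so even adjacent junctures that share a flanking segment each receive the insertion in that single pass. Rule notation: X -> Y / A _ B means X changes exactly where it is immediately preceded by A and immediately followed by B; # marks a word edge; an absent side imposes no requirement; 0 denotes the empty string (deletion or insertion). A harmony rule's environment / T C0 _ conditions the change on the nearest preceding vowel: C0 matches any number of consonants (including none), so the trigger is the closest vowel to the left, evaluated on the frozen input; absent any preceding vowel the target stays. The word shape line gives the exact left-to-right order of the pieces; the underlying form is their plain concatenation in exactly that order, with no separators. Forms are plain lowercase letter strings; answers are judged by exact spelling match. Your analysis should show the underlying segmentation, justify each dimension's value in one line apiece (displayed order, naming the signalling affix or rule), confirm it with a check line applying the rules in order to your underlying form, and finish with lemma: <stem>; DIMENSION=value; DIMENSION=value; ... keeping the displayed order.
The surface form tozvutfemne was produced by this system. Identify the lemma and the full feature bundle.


underlying: toz-vitfem-ne
POLE=ib - signalled by the affix -ne
VEL=pa - signalled by the affix toz-
check: tozvitfemne -> tozvutfemne
lemma: vitfem; POLE=ib; VEL=pa


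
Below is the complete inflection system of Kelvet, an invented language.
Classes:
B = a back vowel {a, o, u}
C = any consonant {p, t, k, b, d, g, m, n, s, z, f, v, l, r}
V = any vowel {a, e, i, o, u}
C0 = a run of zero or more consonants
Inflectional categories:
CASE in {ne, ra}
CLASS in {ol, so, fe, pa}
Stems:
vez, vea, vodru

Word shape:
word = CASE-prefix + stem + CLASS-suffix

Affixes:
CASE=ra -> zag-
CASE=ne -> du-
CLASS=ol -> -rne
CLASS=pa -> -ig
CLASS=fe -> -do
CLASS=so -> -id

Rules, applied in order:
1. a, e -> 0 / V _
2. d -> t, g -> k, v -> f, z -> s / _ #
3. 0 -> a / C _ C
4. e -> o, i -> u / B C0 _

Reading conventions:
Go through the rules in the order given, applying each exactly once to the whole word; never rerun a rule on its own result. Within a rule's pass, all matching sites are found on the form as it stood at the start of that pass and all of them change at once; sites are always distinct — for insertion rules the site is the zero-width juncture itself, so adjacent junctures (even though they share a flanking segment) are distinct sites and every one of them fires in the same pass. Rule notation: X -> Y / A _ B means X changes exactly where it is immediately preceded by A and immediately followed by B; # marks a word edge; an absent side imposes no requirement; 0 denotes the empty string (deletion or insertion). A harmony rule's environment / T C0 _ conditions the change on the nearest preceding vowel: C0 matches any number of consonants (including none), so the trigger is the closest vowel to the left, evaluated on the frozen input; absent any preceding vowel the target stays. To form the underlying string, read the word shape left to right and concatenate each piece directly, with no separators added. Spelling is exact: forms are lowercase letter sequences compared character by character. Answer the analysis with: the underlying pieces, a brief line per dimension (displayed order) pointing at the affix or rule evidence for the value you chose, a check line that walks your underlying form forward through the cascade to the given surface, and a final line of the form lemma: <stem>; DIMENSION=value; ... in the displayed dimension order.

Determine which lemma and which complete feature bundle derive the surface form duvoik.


underlying: du-vea-ig
CASE=ne - signalled by the affix du-
CLASS=pa - signalled by the affix -ig
check: duveaig -> duveig -> duveik -> duveik -> duvoik
lemma: vea; CASE=ne; CLASS=pa


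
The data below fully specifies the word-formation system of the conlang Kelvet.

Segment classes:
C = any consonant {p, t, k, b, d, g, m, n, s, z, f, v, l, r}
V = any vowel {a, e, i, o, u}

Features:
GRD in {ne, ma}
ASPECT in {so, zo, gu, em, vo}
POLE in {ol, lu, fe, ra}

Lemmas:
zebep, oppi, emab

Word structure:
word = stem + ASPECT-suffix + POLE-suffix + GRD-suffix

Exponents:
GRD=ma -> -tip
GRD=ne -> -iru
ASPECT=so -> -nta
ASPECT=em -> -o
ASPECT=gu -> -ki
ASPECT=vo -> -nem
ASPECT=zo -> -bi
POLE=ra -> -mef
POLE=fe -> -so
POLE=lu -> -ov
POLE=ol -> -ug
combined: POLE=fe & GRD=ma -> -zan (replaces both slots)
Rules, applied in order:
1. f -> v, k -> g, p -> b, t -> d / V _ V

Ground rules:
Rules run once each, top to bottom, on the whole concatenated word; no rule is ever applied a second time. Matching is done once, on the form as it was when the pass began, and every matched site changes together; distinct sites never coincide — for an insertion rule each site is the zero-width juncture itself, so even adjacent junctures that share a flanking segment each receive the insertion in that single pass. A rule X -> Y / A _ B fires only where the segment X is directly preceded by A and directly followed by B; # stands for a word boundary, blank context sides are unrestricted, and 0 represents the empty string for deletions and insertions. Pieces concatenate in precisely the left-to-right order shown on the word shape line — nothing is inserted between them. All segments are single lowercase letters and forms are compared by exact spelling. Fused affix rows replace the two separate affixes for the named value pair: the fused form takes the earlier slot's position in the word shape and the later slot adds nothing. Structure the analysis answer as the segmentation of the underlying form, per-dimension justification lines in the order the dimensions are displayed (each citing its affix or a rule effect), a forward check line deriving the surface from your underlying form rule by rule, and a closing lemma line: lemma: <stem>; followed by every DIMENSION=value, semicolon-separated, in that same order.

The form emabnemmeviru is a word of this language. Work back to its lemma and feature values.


underlying: emab-nem-mef-iru
GRD=ne - signalled by the affix -iru
ASPECT=vo - signalled by the affix -nem
POLE=ra - signalled by the affix -mef
check: emabnemmefiru -> emabnemmeviru
lemma: emab; GRD=ne; ASPECT=vo; POLE=ra


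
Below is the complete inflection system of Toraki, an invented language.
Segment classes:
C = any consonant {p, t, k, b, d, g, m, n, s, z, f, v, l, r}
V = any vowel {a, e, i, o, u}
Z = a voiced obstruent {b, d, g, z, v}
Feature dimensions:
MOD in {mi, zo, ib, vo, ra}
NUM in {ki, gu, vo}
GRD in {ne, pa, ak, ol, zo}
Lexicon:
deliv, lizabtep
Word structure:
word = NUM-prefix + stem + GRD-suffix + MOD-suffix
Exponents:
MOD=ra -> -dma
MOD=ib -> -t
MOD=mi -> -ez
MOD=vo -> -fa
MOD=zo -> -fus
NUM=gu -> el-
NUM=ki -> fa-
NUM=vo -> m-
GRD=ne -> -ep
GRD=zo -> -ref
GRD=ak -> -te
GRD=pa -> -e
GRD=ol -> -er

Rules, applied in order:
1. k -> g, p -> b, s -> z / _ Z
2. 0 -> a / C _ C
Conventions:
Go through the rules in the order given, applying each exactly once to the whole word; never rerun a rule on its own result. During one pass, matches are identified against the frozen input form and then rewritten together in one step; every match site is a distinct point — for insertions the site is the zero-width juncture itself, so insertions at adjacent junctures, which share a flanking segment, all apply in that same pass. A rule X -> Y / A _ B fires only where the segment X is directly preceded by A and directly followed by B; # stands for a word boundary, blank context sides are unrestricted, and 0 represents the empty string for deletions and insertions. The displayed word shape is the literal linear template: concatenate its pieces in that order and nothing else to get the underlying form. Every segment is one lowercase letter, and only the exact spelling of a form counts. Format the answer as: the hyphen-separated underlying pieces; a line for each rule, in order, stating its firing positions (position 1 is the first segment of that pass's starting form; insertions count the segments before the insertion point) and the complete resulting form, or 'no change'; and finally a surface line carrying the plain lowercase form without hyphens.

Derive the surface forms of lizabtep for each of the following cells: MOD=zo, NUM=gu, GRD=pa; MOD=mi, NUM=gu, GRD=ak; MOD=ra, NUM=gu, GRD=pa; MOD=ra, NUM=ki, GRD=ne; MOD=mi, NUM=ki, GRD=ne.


cell MOD=zo, NUM=gu, GRD=pa:
underlying: el-lizabtep-e-fus
1. k -> g, p -> b, s -> z / _ Z: no change
2. 0 -> a / C _ C: inserts after position(s) 2, 7: elalizabatepefus
surface: elalizabatepefus

cell MOD=mi, NUM=gu, GRD=ak:
underlying: el-lizabtep-te-ez
1. k -> g, p -> b, s -> z / _ Z: no change
2. 0 -> a / C _ C: inserts after position(s) 2, 7, 10: elalizabatepateez
surface: elalizabatepateez

cell MOD=ra, NUM=gu, GRD=pa:
underlying: el-lizabtep-e-dma
1. k -> g, p -> b, s -> z / _ Z: no change
2. 0 -> a / C _ C: inserts after position(s) 2, 7, 12: elalizabatepedama
surface: elalizabatepedama

cell MOD=ra, NUM=ki, GRD=ne:
underlying: fa-lizabtep-ep-dma
1. k -> g, p -> b, s -> z / _ Z: fires at position(s) 12: falizabtepebdma
2. 0 -> a / C _ C: inserts after position(s) 7, 12, 13: falizabatepebadama
surface: falizabatepebadama

cell MOD=mi, NUM=ki, GRD=ne:
underlying: fa-lizabtep-ep-ez
1. k -> g, p -> b, s -> z / _ Z: no change
2. 0 -> a / C _ C: inserts after position(s) 7: falizabatepepez
surface: falizabatepepez


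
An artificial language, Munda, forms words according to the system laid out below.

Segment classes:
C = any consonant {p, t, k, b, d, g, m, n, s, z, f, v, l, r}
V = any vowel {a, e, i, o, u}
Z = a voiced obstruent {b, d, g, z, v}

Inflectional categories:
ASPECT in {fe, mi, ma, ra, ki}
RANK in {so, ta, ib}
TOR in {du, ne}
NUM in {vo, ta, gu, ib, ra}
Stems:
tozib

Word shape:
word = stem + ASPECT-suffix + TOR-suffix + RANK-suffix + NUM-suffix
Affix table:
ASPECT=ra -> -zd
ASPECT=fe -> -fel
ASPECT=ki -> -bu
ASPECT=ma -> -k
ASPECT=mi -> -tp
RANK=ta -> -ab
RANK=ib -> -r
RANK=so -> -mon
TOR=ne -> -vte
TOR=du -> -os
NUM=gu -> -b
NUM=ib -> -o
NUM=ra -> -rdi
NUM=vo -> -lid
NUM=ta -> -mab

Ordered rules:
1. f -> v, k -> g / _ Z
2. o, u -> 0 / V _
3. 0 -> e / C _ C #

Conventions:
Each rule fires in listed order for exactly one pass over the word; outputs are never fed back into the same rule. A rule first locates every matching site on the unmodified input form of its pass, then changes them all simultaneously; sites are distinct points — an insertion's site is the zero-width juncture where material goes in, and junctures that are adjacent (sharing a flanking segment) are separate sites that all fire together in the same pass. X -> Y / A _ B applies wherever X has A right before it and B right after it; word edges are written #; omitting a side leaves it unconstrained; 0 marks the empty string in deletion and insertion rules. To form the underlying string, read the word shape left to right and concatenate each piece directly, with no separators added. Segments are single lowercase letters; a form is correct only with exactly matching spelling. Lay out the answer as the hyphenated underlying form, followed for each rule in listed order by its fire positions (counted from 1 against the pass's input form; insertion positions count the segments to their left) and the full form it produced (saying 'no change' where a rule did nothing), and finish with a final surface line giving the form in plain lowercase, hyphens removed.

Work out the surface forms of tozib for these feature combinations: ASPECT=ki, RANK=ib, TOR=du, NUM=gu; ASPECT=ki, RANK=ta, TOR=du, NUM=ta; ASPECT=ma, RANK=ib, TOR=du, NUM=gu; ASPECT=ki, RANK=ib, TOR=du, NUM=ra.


cell ASPECT=ki, RANK=ib, TOR=du, NUM=gu:
underlying: tozib-bu-os-r-b
1. f -> v, k -> g / _ Z: no change
2. o, u -> 0 / V _: fires at position(s) 8: tozibbusrb
3. 0 -> e / C _ C #: inserts after position(s) 9: tozibbusreb
surface: tozibbusreb

cell ASPECT=ki, RANK=ta, TOR=du, NUM=ta:
underlying: tozib-bu-os-ab-mab
1. f -> v, k -> g / _ Z: no change
2. o, u -> 0 / V _: fires at position(s) 8: tozibbusabmab
3. 0 -> e / C _ C #: no change
surface: tozibbusabmab

cell ASPECT=ma, RANK=ib, TOR=du, NUM=gu:
underlying: tozib-k-os-r-b
1. f -> v, k -> g / _ Z: no change
2. o, u -> 0 / V _: no change
3. 0 -> e / C _ C #: inserts after position(s) 9: tozibkosreb
surface: tozibkosreb

cell ASPECT=ki, RANK=ib, TOR=du, NUM=ra:
underlying: tozib-bu-os-r-rdi
1. f -> v, k -> g / _ Z: no change
2. o, u -> 0 / V _: fires at position(s) 8: tozibbusrrdi
3. 0 -> e / C _ C #: no change
surface: tozibbusrrdi


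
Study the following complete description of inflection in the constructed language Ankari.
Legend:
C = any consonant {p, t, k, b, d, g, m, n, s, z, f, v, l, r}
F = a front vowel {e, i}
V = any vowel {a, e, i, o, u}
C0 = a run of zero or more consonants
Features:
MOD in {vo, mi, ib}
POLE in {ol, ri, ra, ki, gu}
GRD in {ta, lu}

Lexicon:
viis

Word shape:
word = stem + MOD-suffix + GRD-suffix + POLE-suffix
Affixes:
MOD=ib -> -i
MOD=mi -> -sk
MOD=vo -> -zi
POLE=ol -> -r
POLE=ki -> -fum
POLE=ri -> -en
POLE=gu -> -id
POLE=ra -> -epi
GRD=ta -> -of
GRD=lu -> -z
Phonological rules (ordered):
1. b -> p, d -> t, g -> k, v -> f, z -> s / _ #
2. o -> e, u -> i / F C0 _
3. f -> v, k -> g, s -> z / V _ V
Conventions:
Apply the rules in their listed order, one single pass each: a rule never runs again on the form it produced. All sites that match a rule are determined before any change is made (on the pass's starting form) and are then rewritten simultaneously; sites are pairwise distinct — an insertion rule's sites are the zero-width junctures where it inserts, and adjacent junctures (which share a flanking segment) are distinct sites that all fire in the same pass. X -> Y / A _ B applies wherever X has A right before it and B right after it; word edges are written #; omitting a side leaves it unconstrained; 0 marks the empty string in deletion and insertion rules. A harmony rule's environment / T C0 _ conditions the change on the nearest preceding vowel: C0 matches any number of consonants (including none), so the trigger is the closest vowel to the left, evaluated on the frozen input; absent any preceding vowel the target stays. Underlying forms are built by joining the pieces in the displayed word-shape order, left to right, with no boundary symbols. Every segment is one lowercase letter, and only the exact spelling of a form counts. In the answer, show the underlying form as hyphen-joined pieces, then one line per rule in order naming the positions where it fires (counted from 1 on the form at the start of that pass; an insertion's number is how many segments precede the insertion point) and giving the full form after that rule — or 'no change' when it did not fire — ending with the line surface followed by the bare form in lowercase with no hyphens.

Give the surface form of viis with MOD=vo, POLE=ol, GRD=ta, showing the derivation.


underlying: viis-zi-of-r
1. b -> p, d -> t, g -> k, v -> f, z -> s / _ #: no change
2. o -> e, u -> i / F C0 _: fires at position(s) 7: viisziefr
3. f -> v, k -> g, s -> z / V _ V: no change
surface: viisziefr
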